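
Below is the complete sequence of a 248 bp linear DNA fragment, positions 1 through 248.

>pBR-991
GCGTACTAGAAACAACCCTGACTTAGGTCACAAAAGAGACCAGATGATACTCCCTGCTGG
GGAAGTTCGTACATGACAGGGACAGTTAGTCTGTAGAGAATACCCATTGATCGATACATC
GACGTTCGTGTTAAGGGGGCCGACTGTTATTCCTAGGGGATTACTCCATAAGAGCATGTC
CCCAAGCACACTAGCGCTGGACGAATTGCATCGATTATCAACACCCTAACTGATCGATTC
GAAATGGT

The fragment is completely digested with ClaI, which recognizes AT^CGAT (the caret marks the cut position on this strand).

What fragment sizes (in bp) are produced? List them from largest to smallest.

ClaI sites (ATCGAT) start at positions 110, 210, 233.
ClaI cuts after base 2 of each site, so after positions 111, 211, 234.
Linear molecule, 3 cuts → 4 fragments:
  1–111 → 111 bp
  112–211 → 100 bp
  212–234 → 23 bp
  235–248 → 14 bp
Sorted largest to smallest: 111, 100, 23, 14 bp.

111, 100, 23, 14 bp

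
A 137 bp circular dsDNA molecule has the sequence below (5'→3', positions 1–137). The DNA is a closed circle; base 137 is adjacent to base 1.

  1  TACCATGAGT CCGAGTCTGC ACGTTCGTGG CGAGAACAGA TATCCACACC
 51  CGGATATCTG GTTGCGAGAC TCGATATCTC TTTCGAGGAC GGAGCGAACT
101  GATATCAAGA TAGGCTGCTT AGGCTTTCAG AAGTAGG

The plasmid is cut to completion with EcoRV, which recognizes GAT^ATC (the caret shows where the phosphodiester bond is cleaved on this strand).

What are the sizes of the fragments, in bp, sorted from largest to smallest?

75, 28, 20, 14 bp

EcoRV sites (GATATC) start at positions 39, 53, 73, 101.
EcoRV cuts after base 3 of each site, so after positions 41, 55, 75, 103.
Circular molecule, 4 cuts → 4 fragments:
  42–55 → 14 bp
  56–75 → 20 bp
  76–103 → 28 bp
  104–137 then 1–41 → 34 + 41 = 75 bp
Sorted largest to smallest: 75, 28, 20, 14 bp.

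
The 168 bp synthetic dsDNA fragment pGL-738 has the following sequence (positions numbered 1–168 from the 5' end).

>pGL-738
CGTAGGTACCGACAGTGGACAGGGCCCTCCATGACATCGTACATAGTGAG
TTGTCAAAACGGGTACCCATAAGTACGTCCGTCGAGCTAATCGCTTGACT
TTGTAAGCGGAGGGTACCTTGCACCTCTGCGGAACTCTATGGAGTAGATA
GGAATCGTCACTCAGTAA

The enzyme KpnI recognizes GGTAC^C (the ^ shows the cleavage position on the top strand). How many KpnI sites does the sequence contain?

GGTACC occurs starting at positions 5, 62, 113.
KpnI cuts at 3 sites.

3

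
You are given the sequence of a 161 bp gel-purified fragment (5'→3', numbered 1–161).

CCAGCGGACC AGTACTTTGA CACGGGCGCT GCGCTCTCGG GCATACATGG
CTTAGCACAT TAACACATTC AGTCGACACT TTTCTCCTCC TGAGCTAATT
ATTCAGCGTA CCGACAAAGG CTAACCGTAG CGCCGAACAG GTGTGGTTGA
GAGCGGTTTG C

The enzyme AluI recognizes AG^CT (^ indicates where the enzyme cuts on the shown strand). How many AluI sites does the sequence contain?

AGCT occurs starting at position 93.
AluI cuts at 1 site.

1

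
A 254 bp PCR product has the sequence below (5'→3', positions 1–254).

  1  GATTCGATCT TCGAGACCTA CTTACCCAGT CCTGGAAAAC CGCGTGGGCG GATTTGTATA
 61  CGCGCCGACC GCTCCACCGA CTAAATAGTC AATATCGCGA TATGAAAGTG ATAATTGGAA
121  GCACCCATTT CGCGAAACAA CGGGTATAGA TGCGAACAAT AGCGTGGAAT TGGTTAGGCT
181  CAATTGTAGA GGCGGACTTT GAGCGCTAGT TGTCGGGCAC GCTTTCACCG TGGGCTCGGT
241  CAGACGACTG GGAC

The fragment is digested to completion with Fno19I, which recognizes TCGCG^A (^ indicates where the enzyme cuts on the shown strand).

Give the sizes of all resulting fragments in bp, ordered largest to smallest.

Fno19I sites (TCGCGA) start at positions 95, 130.
Fno19I cuts after base 5 of each site (before the last base), so after positions 99, 134.
Linear molecule, 2 cuts → 3 fragments:
  1–99 → 99 bp
  100–134 → 35 bp
  135–254 → 120 bp
Sorted largest to smallest: 120, 99, 35 bp.

120, 99, 35 bp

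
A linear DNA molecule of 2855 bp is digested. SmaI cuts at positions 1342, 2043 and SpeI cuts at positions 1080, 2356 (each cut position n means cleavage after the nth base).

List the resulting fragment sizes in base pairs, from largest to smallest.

Combined cut positions (sorted): 1080, 1342, 2043, 2356.
Linear molecule, 4 cuts → 5 fragments:
  1080 − 0 = 1080 bp
  1342 − 1080 = 262 bp
  2043 − 1342 = 701 bp
  2356 − 2043 = 313 bp
  2855 − 2356 = 499 bp
Sorted largest to smallest: 1080, 701, 499, 313, 262 bp.

1080, 701, 499, 313, 262 bp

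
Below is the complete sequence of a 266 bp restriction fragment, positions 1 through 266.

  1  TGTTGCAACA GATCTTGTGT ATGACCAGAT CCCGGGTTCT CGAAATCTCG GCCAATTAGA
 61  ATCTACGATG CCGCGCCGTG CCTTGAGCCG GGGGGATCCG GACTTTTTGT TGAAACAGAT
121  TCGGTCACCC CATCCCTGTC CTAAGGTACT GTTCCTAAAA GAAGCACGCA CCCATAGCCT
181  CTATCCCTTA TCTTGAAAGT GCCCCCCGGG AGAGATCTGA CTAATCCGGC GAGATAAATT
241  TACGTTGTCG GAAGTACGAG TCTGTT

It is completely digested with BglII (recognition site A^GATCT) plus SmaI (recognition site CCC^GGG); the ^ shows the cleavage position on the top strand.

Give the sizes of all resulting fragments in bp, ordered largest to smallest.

174, 53, 23, 10, 6 bp

BglII sites (AGATCT) start at positions 10, 213.
BglII cuts after the first base of each site, so after positions 10, 213.
SmaI sites (CCCGGG) start at positions 31, 205.
SmaI cuts after base 3 of each site, so after positions 33, 207.
Combined cut positions: 10, 33, 207, 213.
Linear molecule, 4 cuts → 5 fragments:
  1–10 → 10 bp
  11–33 → 23 bp
  34–207 → 174 bp
  208–213 → 6 bp
  214–266 → 53 bp
Sorted largest to smallest: 174, 53, 23, 10, 6 bp.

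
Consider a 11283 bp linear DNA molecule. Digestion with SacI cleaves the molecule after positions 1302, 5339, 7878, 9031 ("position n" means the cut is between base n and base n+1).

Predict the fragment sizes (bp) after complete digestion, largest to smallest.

4037, 2539, 2252, 1302, 1153 bp

Linear molecule, 4 cuts → 5 fragments:
  1302 − 0 = 1302 bp
  5339 − 1302 = 4037 bp
  7878 − 5339 = 2539 bp
  9031 − 7878 = 1153 bp
  11283 − 9031 = 2252 bp
Sorted largest to smallest: 4037, 2539, 2252, 1302, 1153 bp.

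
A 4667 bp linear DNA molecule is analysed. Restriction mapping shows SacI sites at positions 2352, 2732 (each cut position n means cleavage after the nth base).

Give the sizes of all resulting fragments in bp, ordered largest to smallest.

Linear molecule, 2 cuts → 3 fragments:
  2352 − 0 = 2352 bp
  2732 − 2352 = 380 bp
  4667 − 2732 = 1935 bp
Sorted largest to smallest: 2352, 1935, 380 bp.

2352, 1935, 380 bp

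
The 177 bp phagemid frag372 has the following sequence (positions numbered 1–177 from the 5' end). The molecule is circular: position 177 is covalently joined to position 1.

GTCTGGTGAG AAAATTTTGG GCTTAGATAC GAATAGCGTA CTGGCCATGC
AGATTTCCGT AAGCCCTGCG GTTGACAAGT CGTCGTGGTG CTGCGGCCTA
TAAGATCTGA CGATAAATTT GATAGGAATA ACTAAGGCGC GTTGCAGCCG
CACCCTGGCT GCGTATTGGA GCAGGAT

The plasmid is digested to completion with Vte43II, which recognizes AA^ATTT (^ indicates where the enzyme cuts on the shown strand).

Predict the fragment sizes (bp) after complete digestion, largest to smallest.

103, 74 bp

Vte43II sites (AAATTT) start at positions 12, 115.
Vte43II cuts after base 2 of each site, so after positions 13, 116.
Circular molecule, 2 cuts → 2 fragments:
  14–116 → 103 bp
  117–177 then 1–13 → 61 + 13 = 74 bp
Sorted largest to smallest: 103, 74 bp.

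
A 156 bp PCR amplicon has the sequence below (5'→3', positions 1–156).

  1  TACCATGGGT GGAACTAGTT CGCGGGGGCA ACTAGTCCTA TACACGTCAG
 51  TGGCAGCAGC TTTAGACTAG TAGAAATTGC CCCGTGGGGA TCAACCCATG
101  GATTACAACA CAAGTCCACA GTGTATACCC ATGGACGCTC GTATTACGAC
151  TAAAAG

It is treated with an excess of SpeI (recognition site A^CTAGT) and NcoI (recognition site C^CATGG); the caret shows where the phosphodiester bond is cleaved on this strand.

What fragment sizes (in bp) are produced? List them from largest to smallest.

35, 33, 30, 27, 17, 11, 3 bp

SpeI sites (ACTAGT) start at positions 14, 31, 66.
SpeI cuts after the first base of each site, so after positions 14, 31, 66.
NcoI sites (CCATGG) start at positions 3, 96, 129.
NcoI cuts after the first base of each site, so after positions 3, 96, 129.
Combined cut positions: 3, 14, 31, 66, 96, 129.
Linear molecule, 6 cuts → 7 fragments:
  1–3 → 3 bp
  4–14 → 11 bp
  15–31 → 17 bp
  32–66 → 35 bp
  67–96 → 30 bp
  97–129 → 33 bp
  130–156 → 27 bp
Sorted largest to smallest: 35, 33, 30, 27, 17, 11, 3 bp.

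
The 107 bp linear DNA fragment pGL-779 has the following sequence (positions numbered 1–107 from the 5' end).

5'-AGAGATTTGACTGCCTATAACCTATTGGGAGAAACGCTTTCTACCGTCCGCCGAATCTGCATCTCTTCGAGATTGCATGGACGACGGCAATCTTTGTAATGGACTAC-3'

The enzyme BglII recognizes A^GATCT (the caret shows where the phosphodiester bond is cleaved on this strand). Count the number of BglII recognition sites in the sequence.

No occurrence of AGATCT is present in the sequence.
BglII does not cut: 0 sites.

0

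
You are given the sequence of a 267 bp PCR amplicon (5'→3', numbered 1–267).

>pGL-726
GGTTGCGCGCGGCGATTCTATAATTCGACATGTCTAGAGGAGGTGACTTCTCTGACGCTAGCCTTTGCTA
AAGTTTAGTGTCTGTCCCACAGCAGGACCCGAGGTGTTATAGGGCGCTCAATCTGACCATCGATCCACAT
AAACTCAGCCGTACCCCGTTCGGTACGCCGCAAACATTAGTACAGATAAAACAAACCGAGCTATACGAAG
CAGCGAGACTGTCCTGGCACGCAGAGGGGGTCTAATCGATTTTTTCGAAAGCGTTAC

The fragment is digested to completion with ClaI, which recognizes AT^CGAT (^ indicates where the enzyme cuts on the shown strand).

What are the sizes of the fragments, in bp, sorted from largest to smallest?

130, 116, 21 bp

ClaI sites (ATCGAT) start at positions 129, 245.
ClaI cuts after base 2 of each site, so after positions 130, 246.
Linear molecule, 2 cuts → 3 fragments:
  1–130 → 130 bp
  131–246 → 116 bp
  247–267 → 21 bp
Sorted largest to smallest: 130, 116, 21 bp.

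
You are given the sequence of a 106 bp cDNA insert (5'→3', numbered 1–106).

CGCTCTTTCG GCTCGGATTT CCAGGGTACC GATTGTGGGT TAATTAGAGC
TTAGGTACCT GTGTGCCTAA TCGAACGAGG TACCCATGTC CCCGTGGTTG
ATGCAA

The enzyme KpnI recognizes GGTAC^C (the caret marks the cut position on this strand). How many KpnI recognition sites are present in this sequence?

GGTACC occurs starting at positions 25, 54, 79.
KpnI cuts at 3 sites.

3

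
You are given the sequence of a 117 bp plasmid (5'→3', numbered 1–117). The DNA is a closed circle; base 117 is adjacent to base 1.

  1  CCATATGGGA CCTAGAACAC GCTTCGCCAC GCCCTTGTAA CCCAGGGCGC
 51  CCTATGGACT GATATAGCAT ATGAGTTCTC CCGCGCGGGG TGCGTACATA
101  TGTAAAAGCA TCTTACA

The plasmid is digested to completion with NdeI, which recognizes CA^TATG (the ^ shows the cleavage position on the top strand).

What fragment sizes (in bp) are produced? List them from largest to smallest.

NdeI sites (CATATG) start at positions 2, 68, 97.
NdeI cuts after base 2 of each site, so after positions 3, 69, 98.
Circular molecule, 3 cuts → 3 fragments:
  4–69 → 66 bp
  70–98 → 29 bp
  99–117 then 1–3 → 19 + 3 = 22 bp
Sorted largest to smallest: 66, 29, 22 bp.

66, 29, 22 bp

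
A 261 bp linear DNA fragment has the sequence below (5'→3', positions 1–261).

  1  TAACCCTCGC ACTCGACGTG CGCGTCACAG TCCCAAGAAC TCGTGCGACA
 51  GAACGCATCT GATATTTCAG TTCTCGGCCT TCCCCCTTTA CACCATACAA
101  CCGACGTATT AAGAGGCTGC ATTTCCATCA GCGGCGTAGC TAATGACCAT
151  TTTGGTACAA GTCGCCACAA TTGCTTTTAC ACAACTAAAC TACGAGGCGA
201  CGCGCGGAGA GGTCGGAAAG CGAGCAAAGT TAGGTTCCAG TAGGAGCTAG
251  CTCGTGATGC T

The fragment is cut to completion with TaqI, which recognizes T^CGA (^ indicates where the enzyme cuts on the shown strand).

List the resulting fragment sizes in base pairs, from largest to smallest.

248, 13 bp

The TaqI site (TCGA) starts at position 13.
TaqI cuts after the first base of each site, so after position 13.
Linear molecule, 1 cut → 2 fragments:
  1–13 → 13 bp
  14–261 → 248 bp
Sorted largest to smallest: 248, 13 bp.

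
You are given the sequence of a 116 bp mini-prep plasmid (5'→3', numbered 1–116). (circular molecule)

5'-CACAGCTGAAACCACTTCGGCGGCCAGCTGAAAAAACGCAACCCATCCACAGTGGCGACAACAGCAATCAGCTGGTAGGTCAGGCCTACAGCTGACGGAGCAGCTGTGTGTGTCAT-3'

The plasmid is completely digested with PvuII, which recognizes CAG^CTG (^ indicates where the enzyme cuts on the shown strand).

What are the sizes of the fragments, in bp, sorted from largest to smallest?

PvuII sites (CAGCTG) start at positions 3, 25, 69, 89, 101.
PvuII cuts after base 3 of each site, so after positions 5, 27, 71, 91, 103.
Circular molecule, 5 cuts → 5 fragments:
  6–27 → 22 bp
  28–71 → 44 bp
  72–91 → 20 bp
  92–103 → 12 bp
  104–116 then 1–5 → 13 + 5 = 18 bp
Sorted largest to smallest: 44, 22, 20, 18, 12 bp.

44, 22, 20, 18, 12 bp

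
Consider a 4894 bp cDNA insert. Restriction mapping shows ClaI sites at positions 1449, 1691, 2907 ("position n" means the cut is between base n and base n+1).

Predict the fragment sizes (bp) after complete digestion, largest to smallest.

Linear molecule, 3 cuts → 4 fragments:
  1449 − 0 = 1449 bp
  1691 − 1449 = 242 bp
  2907 − 1691 = 1216 bp
  4894 − 2907 = 1987 bp
Sorted largest to smallest: 1987, 1449, 1216, 242 bp.

1987, 1449, 1216, 242 bp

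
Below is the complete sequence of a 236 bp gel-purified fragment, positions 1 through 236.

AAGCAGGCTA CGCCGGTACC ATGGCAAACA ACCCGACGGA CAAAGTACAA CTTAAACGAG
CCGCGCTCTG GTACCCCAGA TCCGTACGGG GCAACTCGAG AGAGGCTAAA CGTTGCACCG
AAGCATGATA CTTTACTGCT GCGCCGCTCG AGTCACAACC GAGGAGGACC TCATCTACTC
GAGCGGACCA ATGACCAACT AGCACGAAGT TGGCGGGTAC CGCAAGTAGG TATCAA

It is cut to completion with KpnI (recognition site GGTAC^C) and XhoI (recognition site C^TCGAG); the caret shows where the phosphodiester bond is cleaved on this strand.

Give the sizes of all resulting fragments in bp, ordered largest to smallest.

55, 52, 42, 31, 21, 19, 16 bp

KpnI sites (GGTACC) start at positions 15, 70, 216.
KpnI cuts after base 5 of each site (before the last base), so after positions 19, 74, 220.
XhoI sites (CTCGAG) start at positions 95, 147, 178.
XhoI cuts after the first base of each site, so after positions 95, 147, 178.
Combined cut positions: 19, 74, 95, 147, 178, 220.
Linear molecule, 6 cuts → 7 fragments:
  1–19 → 19 bp
  20–74 → 55 bp
  75–95 → 21 bp
  96–147 → 52 bp
  148–178 → 31 bp
  179–220 → 42 bp
  221–236 → 16 bp
Sorted largest to smallest: 55, 52, 42, 31, 21, 19, 16 bp.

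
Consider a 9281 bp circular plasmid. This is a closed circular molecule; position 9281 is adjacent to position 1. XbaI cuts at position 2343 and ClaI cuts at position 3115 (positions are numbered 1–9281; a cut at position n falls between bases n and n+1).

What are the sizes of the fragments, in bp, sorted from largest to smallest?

Combined cut positions (sorted): 2343, 3115.
Circular molecule, 2 cuts → 2 fragments:
  3115 − 2343 = 772 bp
  wrap: 9281 − 3115 + 2343 = 8509 bp
Sorted largest to smallest: 8509, 772 bp.

8509, 772 bp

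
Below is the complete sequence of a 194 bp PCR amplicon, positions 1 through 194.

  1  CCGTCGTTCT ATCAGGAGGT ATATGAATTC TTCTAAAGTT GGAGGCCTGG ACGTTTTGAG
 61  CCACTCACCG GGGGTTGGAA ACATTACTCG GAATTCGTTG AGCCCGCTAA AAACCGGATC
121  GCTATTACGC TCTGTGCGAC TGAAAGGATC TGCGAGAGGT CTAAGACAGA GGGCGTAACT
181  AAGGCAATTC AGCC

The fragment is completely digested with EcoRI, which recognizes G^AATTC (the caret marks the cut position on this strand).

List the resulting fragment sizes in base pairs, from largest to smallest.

103, 66, 25 bp

EcoRI sites (GAATTC) start at positions 25, 91.
EcoRI cuts after the first base of each site, so after positions 25, 91.
Linear molecule, 2 cuts → 3 fragments:
  1–25 → 25 bp
  26–91 → 66 bp
  92–194 → 103 bp
Sorted largest to smallest: 103, 66, 25 bp.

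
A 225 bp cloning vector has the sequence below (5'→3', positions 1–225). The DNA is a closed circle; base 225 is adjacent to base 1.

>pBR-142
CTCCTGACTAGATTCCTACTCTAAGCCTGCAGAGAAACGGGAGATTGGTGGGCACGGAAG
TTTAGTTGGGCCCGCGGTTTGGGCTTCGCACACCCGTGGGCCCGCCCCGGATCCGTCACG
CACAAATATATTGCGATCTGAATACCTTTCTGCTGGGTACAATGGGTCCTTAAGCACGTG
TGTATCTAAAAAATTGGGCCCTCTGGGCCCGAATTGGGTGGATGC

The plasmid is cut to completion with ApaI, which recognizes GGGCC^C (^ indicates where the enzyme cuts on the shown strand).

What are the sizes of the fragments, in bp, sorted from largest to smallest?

ApaI sites (GGGCCC) start at positions 68, 98, 196, 205.
ApaI cuts after base 5 of each site (before the last base), so after positions 72, 102, 200, 209.
Circular molecule, 4 cuts → 4 fragments:
  73–102 → 30 bp
  103–200 → 98 bp
  201–209 → 9 bp
  210–225 then 1–72 → 16 + 72 = 88 bp
Sorted largest to smallest: 98, 88, 30, 9 bp.

98, 88, 30, 9 bp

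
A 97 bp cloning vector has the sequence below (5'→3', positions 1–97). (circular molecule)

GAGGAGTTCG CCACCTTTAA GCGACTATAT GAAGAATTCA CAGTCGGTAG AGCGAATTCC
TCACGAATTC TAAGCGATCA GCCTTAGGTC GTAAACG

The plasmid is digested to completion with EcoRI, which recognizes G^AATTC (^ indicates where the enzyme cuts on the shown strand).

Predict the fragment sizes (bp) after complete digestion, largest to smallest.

EcoRI sites (GAATTC) start at positions 34, 54, 65.
EcoRI cuts after the first base of each site, so after positions 34, 54, 65.
Circular molecule, 3 cuts → 3 fragments:
  35–54 → 20 bp
  55–65 → 11 bp
  66–97 then 1–34 → 32 + 34 = 66 bp
Sorted largest to smallest: 66, 20, 11 bp.

66, 20, 11 bp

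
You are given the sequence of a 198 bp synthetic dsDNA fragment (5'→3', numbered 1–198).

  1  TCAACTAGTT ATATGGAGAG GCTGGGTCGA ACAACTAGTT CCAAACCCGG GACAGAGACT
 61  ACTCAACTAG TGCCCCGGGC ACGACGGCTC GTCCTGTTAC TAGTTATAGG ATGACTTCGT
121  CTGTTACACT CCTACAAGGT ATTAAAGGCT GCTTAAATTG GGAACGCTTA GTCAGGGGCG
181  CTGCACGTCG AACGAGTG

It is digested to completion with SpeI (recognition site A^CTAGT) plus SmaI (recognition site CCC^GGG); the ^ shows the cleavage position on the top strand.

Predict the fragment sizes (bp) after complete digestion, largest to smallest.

99, 30, 23, 18, 14, 10, 4 bp

SpeI sites (ACTAGT) start at positions 4, 34, 66, 99.
SpeI cuts after the first base of each site, so after positions 4, 34, 66, 99.
SmaI sites (CCCGGG) start at positions 46, 74.
SmaI cuts after base 3 of each site, so after positions 48, 76.
Combined cut positions: 4, 34, 48, 66, 76, 99.
Linear molecule, 6 cuts → 7 fragments:
  1–4 → 4 bp
  5–34 → 30 bp
  35–48 → 14 bp
  49–66 → 18 bp
  67–76 → 10 bp
  77–99 → 23 bp
  100–198 → 99 bp
Sorted largest to smallest: 99, 30, 23, 18, 14, 10, 4 bp.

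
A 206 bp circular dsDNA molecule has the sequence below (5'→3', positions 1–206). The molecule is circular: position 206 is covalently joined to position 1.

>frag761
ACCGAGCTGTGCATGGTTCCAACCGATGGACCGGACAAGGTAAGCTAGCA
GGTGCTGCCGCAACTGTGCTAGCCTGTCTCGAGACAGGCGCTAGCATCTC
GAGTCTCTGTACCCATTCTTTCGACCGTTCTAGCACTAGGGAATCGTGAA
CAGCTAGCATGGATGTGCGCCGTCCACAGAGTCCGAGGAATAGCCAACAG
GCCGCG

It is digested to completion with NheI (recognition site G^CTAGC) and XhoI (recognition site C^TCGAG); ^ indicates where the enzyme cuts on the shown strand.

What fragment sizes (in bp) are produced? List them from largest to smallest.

97, 55, 24, 12, 10, 8 bp

NheI sites (GCTAGC) start at positions 44, 68, 90, 153.
NheI cuts after the first base of each site, so after positions 44, 68, 90, 153.
XhoI sites (CTCGAG) start at positions 78, 98.
XhoI cuts after the first base of each site, so after positions 78, 98.
Combined cut positions: 44, 68, 78, 90, 98, 153.
Circular molecule, 6 cuts → 6 fragments:
  45–68 → 24 bp
  69–78 → 10 bp
  79–90 → 12 bp
  91–98 → 8 bp
  99–153 → 55 bp
  154–206 then 1–44 → 53 + 44 = 97 bp
Sorted largest to smallest: 97, 55, 24, 12, 10, 8 bp.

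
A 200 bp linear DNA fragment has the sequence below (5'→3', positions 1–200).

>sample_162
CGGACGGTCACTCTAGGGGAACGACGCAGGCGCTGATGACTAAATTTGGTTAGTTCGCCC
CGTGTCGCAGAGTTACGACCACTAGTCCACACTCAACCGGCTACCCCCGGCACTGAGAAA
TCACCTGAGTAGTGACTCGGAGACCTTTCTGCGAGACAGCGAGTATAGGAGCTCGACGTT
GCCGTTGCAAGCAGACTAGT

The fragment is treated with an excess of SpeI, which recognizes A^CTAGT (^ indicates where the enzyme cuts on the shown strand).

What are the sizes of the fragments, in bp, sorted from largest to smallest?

SpeI sites (ACTAGT) start at positions 81, 195.
SpeI cuts after the first base of each site, so after positions 81, 195.
Linear molecule, 2 cuts → 3 fragments:
  1–81 → 81 bp
  82–195 → 114 bp
  196–200 → 5 bp
Sorted largest to smallest: 114, 81, 5 bp.

114, 81, 5 bp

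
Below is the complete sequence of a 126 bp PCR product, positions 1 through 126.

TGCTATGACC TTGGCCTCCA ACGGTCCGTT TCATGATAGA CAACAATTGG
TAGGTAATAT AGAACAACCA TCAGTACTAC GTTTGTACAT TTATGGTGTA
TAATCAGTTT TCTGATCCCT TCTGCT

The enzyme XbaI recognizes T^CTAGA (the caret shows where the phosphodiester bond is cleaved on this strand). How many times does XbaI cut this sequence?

No occurrence of TCTAGA is present in the sequence.
XbaI does not cut: 0 sites.

0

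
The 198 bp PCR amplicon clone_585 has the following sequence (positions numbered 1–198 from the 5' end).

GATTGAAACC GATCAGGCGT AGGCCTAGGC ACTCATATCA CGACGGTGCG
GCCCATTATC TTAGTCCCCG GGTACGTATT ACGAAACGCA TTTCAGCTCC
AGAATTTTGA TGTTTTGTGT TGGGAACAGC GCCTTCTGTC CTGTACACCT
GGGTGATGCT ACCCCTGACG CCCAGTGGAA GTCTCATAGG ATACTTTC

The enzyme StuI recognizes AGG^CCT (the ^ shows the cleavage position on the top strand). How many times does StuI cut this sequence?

1

AGGCCT occurs starting at position 21.
StuI cuts at 1 site.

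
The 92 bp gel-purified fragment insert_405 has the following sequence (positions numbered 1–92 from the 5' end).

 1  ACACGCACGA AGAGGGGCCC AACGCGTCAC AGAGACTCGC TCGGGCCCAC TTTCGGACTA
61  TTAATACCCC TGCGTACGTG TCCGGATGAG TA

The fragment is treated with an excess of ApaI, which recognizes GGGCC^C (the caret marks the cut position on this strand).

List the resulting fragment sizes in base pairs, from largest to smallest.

ApaI sites (GGGCCC) start at positions 15, 43.
ApaI cuts after base 5 of each site (before the last base), so after positions 19, 47.
Linear molecule, 2 cuts → 3 fragments:
  1–19 → 19 bp
  20–47 → 28 bp
  48–92 → 45 bp
Sorted largest to smallest: 45, 28, 19 bp.

45, 28, 19 bp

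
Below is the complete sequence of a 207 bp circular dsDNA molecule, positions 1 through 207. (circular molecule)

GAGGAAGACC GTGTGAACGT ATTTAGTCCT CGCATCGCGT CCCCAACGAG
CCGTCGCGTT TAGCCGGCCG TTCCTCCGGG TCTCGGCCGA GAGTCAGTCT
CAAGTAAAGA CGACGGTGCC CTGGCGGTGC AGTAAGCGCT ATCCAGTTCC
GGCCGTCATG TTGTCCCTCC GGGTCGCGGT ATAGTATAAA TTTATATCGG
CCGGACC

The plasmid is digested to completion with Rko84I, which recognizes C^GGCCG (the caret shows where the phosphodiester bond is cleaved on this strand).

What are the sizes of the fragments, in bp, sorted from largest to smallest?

74, 66, 48, 19 bp

Rko84I sites (CGGCCG) start at positions 65, 84, 150, 198.
Rko84I cuts after the first base of each site, so after positions 65, 84, 150, 198.
Circular molecule, 4 cuts → 4 fragments:
  66–84 → 19 bp
  85–150 → 66 bp
  151–198 → 48 bp
  199–207 then 1–65 → 9 + 65 = 74 bp
Sorted largest to smallest: 74, 66, 48, 19 bp.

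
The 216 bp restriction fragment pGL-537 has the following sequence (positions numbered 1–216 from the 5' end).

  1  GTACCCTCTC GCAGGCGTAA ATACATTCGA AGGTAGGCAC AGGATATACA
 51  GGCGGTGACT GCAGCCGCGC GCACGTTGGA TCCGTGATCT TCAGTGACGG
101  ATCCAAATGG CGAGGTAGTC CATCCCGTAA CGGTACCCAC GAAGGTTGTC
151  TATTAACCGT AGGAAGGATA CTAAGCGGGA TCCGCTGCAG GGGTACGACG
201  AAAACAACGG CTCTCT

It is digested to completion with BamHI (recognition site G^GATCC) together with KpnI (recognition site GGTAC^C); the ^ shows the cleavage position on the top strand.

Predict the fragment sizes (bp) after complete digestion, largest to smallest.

BamHI sites (GGATCC) start at positions 78, 99, 178.
BamHI cuts after the first base of each site, so after positions 78, 99, 178.
The KpnI site (GGTACC) starts at position 132.
KpnI cuts after base 5 of each site (before the last base), so after position 136.
Combined cut positions: 78, 99, 136, 178.
Linear molecule, 4 cuts → 5 fragments:
  1–78 → 78 bp
  79–99 → 21 bp
  100–136 → 37 bp
  137–178 → 42 bp
  179–216 → 38 bp
Sorted largest to smallest: 78, 42, 38, 37, 21 bp.

78, 42, 38, 37, 21 bp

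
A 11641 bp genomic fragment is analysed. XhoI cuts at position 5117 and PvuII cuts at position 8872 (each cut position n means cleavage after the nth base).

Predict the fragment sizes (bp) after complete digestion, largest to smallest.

5117, 3755, 2769 bp

Combined cut positions (sorted): 5117, 8872.
Linear molecule, 2 cuts → 3 fragments:
  5117 − 0 = 5117 bp
  8872 − 5117 = 3755 bp
  11641 − 8872 = 2769 bp
Sorted largest to smallest: 5117, 3755, 2769 bp.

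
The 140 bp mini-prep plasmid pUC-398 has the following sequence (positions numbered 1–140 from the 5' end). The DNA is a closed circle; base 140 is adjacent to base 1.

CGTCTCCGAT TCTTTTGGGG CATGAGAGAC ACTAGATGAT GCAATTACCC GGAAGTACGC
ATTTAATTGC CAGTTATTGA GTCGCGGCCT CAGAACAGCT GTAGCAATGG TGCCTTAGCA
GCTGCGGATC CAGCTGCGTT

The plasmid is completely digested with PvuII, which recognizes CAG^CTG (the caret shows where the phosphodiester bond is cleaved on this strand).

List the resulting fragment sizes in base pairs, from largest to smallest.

PvuII sites (CAGCTG) start at positions 96, 119, 131.
PvuII cuts after base 3 of each site, so after positions 98, 121, 133.
Circular molecule, 3 cuts → 3 fragments:
  99–121 → 23 bp
  122–133 → 12 bp
  134–140 then 1–98 → 7 + 98 = 105 bp
Sorted largest to smallest: 105, 23, 12 bp.

105, 23, 12 bp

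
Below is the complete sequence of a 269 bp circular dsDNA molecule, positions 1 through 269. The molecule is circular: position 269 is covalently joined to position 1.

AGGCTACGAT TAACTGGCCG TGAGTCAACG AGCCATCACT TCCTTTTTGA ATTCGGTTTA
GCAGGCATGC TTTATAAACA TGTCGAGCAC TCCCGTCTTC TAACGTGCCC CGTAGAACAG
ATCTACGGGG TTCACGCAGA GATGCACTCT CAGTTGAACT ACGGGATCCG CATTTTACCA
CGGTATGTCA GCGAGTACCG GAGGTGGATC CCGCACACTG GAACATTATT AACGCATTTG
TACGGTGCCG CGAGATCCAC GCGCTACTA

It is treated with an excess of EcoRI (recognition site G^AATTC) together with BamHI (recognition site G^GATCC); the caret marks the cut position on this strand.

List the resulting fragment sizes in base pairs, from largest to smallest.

115, 112, 42 bp

The EcoRI site (GAATTC) starts at position 49.
EcoRI cuts after the first base of each site, so after position 49.
BamHI sites (GGATCC) start at positions 164, 206.
BamHI cuts after the first base of each site, so after positions 164, 206.
Combined cut positions: 49, 164, 206.
Circular molecule, 3 cuts → 3 fragments:
  50–164 → 115 bp
  165–206 → 42 bp
  207–269 then 1–49 → 63 + 49 = 112 bp
Sorted largest to smallest: 115, 112, 42 bp.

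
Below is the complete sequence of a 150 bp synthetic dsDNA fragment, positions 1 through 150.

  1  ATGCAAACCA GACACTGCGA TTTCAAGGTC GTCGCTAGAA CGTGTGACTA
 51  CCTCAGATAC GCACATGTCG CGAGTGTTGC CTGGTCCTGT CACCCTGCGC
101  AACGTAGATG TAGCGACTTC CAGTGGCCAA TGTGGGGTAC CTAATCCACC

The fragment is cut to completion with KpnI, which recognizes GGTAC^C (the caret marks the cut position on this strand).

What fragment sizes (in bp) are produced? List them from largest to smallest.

The KpnI site (GGTACC) starts at position 136.
KpnI cuts after base 5 of each site (before the last base), so after position 140.
Linear molecule, 1 cut → 2 fragments:
  1–140 → 140 bp
  141–150 → 10 bp
Sorted largest to smallest: 140, 10 bp.

140, 10 bp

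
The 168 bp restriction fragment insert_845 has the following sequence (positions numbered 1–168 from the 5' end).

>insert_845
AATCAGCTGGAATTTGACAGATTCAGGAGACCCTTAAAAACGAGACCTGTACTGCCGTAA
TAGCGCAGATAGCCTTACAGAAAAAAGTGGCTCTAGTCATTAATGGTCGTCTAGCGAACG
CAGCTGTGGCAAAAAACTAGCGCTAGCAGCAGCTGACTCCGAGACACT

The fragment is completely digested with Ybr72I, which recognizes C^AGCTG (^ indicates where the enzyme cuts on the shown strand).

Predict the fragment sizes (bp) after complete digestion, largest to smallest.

Ybr72I sites (CAGCTG) start at positions 4, 121, 150.
Ybr72I cuts after the first base of each site, so after positions 4, 121, 150.
Linear molecule, 3 cuts → 4 fragments:
  1–4 → 4 bp
  5–121 → 117 bp
  122–150 → 29 bp
  151–168 → 18 bp
Sorted largest to smallest: 117, 29, 18, 4 bp.

117, 29, 18, 4 bp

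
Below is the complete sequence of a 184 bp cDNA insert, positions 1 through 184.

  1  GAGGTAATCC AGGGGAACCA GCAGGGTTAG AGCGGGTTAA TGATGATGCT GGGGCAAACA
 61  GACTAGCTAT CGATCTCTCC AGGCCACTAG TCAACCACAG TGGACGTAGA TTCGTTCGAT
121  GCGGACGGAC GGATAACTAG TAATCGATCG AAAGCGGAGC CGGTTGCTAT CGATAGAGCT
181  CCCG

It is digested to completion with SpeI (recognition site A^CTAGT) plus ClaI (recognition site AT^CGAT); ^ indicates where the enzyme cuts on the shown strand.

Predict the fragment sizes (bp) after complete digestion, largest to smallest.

SpeI sites (ACTAGT) start at positions 86, 136.
SpeI cuts after the first base of each site, so after positions 86, 136.
ClaI sites (ATCGAT) start at positions 69, 143, 169.
ClaI cuts after base 2 of each site, so after positions 70, 144, 170.
Combined cut positions: 70, 86, 136, 144, 170.
Linear molecule, 5 cuts → 6 fragments:
  1–70 → 70 bp
  71–86 → 16 bp
  87–136 → 50 bp
  137–144 → 8 bp
  145–170 → 26 bp
  171–184 → 14 bp
Sorted largest to smallest: 70, 50, 26, 16, 14, 8 bp.

70, 50, 26, 16, 14, 8 bp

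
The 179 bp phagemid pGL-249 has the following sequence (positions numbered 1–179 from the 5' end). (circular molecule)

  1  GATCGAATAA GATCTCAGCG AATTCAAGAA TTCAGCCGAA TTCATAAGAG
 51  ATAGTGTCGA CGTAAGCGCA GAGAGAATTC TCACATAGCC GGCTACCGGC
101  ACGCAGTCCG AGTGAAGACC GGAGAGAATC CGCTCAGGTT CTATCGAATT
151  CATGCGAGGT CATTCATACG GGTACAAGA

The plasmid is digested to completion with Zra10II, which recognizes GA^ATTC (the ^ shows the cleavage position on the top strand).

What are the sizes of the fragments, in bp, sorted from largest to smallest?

71, 53, 37, 10, 8 bp

Zra10II sites (GAATTC) start at positions 20, 28, 38, 75, 146.
Zra10II cuts after base 2 of each site, so after positions 21, 29, 39, 76, 147.
Circular molecule, 5 cuts → 5 fragments:
  22–29 → 8 bp
  30–39 → 10 bp
  40–76 → 37 bp
  77–147 → 71 bp
  148–179 then 1–21 → 32 + 21 = 53 bp
Sorted largest to smallest: 71, 53, 37, 10, 8 bp.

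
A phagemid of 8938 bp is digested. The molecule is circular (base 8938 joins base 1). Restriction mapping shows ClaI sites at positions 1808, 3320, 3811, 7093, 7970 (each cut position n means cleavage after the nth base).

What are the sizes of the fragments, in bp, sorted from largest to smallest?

Circular molecule, 5 cuts → 5 fragments:
  3320 − 1808 = 1512 bp
  3811 − 3320 = 491 bp
  7093 − 3811 = 3282 bp
  7970 − 7093 = 877 bp
  wrap: 8938 − 7970 + 1808 = 2776 bp
Sorted largest to smallest: 3282, 2776, 1512, 877, 491 bp.

3282, 2776, 1512, 877, 491 bp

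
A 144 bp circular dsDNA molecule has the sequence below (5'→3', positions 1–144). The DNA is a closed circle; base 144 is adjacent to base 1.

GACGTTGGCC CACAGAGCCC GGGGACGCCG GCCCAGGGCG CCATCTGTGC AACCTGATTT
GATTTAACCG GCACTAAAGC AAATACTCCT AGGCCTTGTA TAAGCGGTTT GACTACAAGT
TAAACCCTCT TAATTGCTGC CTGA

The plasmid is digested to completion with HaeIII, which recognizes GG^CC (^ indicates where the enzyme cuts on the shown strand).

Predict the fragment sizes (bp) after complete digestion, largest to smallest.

62, 59, 23 bp

HaeIII sites (GGCC) start at positions 7, 30, 92.
HaeIII cuts after base 2 of each site, so after positions 8, 31, 93.
Circular molecule, 3 cuts → 3 fragments:
  9–31 → 23 bp
  32–93 → 62 bp
  94–144 then 1–8 → 51 + 8 = 59 bp
Sorted largest to smallest: 62, 59, 23 bp.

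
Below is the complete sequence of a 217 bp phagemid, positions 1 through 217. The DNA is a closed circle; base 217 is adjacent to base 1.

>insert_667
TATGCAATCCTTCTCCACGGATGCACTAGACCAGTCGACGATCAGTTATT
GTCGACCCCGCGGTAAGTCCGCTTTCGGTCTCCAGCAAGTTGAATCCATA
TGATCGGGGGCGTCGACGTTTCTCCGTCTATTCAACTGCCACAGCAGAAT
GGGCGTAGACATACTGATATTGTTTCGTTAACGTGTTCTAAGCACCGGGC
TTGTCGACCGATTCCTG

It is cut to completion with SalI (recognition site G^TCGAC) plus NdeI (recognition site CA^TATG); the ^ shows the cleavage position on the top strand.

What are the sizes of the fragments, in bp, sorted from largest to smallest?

SalI sites (GTCGAC) start at positions 34, 51, 112, 203.
SalI cuts after the first base of each site, so after positions 34, 51, 112, 203.
The NdeI site (CATATG) starts at position 97.
NdeI cuts after base 2 of each site, so after position 98.
Combined cut positions: 34, 51, 98, 112, 203.
Circular molecule, 5 cuts → 5 fragments:
  35–51 → 17 bp
  52–98 → 47 bp
  99–112 → 14 bp
  113–203 → 91 bp
  204–217 then 1–34 → 14 + 34 = 48 bp
Sorted largest to smallest: 91, 48, 47, 17, 14 bp.

91, 48, 47, 17, 14 bp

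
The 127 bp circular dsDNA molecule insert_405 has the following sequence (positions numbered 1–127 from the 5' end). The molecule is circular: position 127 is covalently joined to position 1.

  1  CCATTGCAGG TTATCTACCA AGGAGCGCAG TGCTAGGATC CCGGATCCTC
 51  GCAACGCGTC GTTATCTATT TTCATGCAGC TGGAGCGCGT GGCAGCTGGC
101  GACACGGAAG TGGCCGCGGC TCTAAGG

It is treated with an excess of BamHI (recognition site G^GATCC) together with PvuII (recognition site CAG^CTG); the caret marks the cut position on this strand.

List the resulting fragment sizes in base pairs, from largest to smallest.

BamHI sites (GGATCC) start at positions 36, 43.
BamHI cuts after the first base of each site, so after positions 36, 43.
PvuII sites (CAGCTG) start at positions 77, 93.
PvuII cuts after base 3 of each site, so after positions 79, 95.
Combined cut positions: 36, 43, 79, 95.
Circular molecule, 4 cuts → 4 fragments:
  37–43 → 7 bp
  44–79 → 36 bp
  80–95 → 16 bp
  96–127 then 1–36 → 32 + 36 = 68 bp
Sorted largest to smallest: 68, 36, 16, 7 bp.

68, 36, 16, 7 bp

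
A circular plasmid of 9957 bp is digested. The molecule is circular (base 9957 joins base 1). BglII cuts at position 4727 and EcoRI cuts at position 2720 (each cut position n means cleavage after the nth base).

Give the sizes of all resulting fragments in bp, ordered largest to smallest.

Combined cut positions (sorted): 2720, 4727.
Circular molecule, 2 cuts → 2 fragments:
  4727 − 2720 = 2007 bp
  wrap: 9957 − 4727 + 2720 = 7950 bp
Sorted largest to smallest: 7950, 2007 bp.

7950, 2007 bp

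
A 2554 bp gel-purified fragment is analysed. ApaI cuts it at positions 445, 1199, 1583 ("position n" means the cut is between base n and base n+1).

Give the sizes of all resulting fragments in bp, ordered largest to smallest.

971, 754, 445, 384 bp

Linear molecule, 3 cuts → 4 fragments:
  445 − 0 = 445 bp
  1199 − 445 = 754 bp
  1583 − 1199 = 384 bp
  2554 − 1583 = 971 bp
Sorted largest to smallest: 971, 754, 445, 384 bp.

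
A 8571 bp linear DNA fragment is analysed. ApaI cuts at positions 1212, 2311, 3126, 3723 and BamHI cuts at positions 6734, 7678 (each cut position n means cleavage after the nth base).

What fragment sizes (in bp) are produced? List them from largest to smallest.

3011, 1212, 1099, 944, 893, 815, 597 bp

Combined cut positions (sorted): 1212, 2311, 3126, 3723, 6734, 7678.
Linear molecule, 6 cuts → 7 fragments:
  1212 − 0 = 1212 bp
  2311 − 1212 = 1099 bp
  3126 − 2311 = 815 bp
  3723 − 3126 = 597 bp
  6734 − 3723 = 3011 bp
  7678 − 6734 = 944 bp
  8571 − 7678 = 893 bp
Sorted largest to smallest: 3011, 1212, 1099, 944, 893, 815, 597 bp.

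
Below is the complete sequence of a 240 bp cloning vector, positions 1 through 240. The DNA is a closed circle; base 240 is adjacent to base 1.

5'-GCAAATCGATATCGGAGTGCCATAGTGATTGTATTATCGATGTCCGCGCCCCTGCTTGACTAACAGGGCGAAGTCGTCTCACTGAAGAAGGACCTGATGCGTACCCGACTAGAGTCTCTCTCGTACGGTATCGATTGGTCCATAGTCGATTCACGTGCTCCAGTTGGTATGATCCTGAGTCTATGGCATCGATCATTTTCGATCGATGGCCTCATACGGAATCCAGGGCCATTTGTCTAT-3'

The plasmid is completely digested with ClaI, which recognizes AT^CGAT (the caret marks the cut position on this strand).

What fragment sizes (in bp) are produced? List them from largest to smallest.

94, 58, 43, 31, 14 bp

ClaI sites (ATCGAT) start at positions 5, 36, 130, 188, 202.
ClaI cuts after base 2 of each site, so after positions 6, 37, 131, 189, 203.
Circular molecule, 5 cuts → 5 fragments:
  7–37 → 31 bp
  38–131 → 94 bp
  132–189 → 58 bp
  190–203 → 14 bp
  204–240 then 1–6 → 37 + 6 = 43 bp
Sorted largest to smallest: 94, 58, 43, 31, 14 bp.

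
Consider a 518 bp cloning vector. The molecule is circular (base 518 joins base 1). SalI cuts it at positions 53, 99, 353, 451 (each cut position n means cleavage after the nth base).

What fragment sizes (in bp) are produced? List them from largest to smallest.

254, 120, 98, 46 bp

Circular molecule, 4 cuts → 4 fragments:
  99 − 53 = 46 bp
  353 − 99 = 254 bp
  451 − 353 = 98 bp
  wrap: 518 − 451 + 53 = 120 bp
Sorted largest to smallest: 254, 120, 98, 46 bp.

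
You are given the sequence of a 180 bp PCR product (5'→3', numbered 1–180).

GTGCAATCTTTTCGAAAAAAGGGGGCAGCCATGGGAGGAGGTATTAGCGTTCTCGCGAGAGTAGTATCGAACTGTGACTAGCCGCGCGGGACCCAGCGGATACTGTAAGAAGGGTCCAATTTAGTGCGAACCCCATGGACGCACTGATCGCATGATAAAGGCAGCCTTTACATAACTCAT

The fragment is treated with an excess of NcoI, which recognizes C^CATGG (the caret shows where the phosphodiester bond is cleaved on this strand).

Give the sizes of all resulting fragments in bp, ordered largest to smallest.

104, 47, 29 bp

NcoI sites (CCATGG) start at positions 29, 133.
NcoI cuts after the first base of each site, so after positions 29, 133.
Linear molecule, 2 cuts → 3 fragments:
  1–29 → 29 bp
  30–133 → 104 bp
  134–180 → 47 bp
Sorted largest to smallest: 104, 47, 29 bp.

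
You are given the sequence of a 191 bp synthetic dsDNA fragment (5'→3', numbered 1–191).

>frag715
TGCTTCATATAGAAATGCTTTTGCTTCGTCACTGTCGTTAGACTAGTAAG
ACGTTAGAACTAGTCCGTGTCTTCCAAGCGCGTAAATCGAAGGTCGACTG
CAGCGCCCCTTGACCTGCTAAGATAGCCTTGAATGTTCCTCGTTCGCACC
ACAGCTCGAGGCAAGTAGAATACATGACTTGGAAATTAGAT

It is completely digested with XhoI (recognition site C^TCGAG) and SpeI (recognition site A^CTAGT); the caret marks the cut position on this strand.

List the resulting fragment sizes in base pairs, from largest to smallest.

The XhoI site (CTCGAG) starts at position 155.
XhoI cuts after the first base of each site, so after position 155.
SpeI sites (ACTAGT) start at positions 42, 59.
SpeI cuts after the first base of each site, so after positions 42, 59.
Combined cut positions: 42, 59, 155.
Linear molecule, 3 cuts → 4 fragments:
  1–42 → 42 bp
  43–59 → 17 bp
  60–155 → 96 bp
  156–191 → 36 bp
Sorted largest to smallest: 96, 42, 36, 17 bp.

96, 42, 36, 17 bp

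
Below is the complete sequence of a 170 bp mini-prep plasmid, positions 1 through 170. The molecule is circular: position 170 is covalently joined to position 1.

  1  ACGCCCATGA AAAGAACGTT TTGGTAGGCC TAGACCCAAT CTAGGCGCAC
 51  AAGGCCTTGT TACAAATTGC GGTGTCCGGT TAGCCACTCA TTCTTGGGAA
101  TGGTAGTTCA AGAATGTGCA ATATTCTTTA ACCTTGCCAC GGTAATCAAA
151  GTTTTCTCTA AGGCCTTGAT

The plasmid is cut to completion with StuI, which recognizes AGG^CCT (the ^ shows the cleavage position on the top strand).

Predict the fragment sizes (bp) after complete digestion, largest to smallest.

StuI sites (AGGCCT) start at positions 26, 52, 161.
StuI cuts after base 3 of each site, so after positions 28, 54, 163.
Circular molecule, 3 cuts → 3 fragments:
  29–54 → 26 bp
  55–163 → 109 bp
  164–170 then 1–28 → 7 + 28 = 35 bp
Sorted largest to smallest: 109, 35, 26 bp.

109, 35, 26 bp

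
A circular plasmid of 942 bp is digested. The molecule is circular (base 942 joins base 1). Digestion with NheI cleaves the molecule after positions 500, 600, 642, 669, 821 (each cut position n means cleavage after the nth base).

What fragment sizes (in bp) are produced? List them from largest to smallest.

Circular molecule, 5 cuts → 5 fragments:
  600 − 500 = 100 bp
  642 − 600 = 42 bp
  669 − 642 = 27 bp
  821 − 669 = 152 bp
  wrap: 942 − 821 + 500 = 621 bp
Sorted largest to smallest: 621, 152, 100, 42, 27 bp.

621, 152, 100, 42, 27 bp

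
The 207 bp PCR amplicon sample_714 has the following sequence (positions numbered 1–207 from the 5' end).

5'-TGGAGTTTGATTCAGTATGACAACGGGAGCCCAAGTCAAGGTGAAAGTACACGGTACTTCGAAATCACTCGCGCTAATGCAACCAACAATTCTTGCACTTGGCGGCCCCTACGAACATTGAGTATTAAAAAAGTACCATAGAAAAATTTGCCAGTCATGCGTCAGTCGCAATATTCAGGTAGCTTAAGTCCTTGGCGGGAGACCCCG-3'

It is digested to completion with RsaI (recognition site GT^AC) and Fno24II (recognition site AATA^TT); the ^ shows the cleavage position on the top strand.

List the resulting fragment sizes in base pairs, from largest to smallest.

RsaI sites (GTAC) start at positions 47, 54, 133.
RsaI cuts after base 2 of each site, so after positions 48, 55, 134.
The Fno24II site (AATATT) starts at position 170.
Fno24II cuts after base 4 of each site, so after position 173.
Combined cut positions: 48, 55, 134, 173.
Linear molecule, 4 cuts → 5 fragments:
  1–48 → 48 bp
  49–55 → 7 bp
  56–134 → 79 bp
  135–173 → 39 bp
  174–207 → 34 bp
Sorted largest to smallest: 79, 48, 39, 34, 7 bp.

79, 48, 39, 34, 7 bp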